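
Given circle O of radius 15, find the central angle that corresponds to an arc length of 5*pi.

θ = 360 × 5*pi / (2π × 15) = 60° (rearranging arc length formula).

60°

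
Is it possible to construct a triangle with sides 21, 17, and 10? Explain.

Check all three triangle inequalities:
21 + 17 = 38 > 10 ✓
21 + 10 = 31 > 17 ✓
17 + 10 = 27 > 21 ✓
All conditions hold, so these sides form a valid triangle.

Yes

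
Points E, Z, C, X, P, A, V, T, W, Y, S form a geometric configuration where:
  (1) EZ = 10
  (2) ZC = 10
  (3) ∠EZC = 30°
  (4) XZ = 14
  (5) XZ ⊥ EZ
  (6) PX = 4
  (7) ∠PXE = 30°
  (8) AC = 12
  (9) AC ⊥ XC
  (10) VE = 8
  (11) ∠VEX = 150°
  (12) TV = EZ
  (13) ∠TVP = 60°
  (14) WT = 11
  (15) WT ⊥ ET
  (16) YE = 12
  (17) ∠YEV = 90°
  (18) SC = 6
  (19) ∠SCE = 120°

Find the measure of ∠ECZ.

Step 1: By the law of cosines on triangle CZE: CE² = 10² + 10² − 2·10·10·cos(30°) = 26.79, so CE ≈ 5.18.
Step 2: By the inverse law of cosines on triangle ECZ: cos(∠ECZ) = (5.18² + 10² − 10²) / (2·5.18·10) = 26.79/103.53 = 0.2588, so ∠ECZ = 75°.

Therefore, the measure of angle ∠ECZ = 75°.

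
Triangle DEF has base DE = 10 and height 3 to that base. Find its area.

Area = (1/2) * base * height
Area = (1/2) * 10 * 3
Area = 15

15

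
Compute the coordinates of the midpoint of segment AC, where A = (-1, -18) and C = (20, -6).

The midpoint is the average of the coordinates:
x: (-1 + 20)/2 = 19/2
y: (-18 + -6)/2 = -12
Midpoint = (19/2, -12)

(19/2, -12)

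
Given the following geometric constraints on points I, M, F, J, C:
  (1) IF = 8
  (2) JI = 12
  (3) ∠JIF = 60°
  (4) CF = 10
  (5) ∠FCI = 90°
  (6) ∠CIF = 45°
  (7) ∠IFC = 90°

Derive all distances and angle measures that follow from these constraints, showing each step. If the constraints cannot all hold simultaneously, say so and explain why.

These constraints are not satisfiable: (5), (6) and (7) are the three interior angles of triangle FCI, which must sum to 180°, but 90° + 45° + 90° = 225°. No planar figure meets all of them, so nothing further can be derived.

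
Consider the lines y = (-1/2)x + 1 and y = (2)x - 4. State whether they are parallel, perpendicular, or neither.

Slope of line 1: m1 = -1/2
Slope of line 2: m2 = 2
Two lines are perpendicular when the product of their slopes is -1 (negative reciprocals).
m1 * m2 = (-1/2) * (2) = -1, confirming perpendicularity.

Perpendicular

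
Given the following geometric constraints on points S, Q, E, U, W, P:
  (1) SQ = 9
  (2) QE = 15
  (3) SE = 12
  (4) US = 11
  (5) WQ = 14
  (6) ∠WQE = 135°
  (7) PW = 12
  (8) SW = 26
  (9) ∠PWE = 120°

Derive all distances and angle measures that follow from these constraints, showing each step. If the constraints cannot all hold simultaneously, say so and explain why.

These constraints are not satisfiable: by the triangle inequality in triangle QSW, (1) SQ = 9 and (5) WQ = 14 force SW ≤ 9 + 14 = 23, but (8) says SW = 26. No planar figure meets all of them, so nothing further can be derived.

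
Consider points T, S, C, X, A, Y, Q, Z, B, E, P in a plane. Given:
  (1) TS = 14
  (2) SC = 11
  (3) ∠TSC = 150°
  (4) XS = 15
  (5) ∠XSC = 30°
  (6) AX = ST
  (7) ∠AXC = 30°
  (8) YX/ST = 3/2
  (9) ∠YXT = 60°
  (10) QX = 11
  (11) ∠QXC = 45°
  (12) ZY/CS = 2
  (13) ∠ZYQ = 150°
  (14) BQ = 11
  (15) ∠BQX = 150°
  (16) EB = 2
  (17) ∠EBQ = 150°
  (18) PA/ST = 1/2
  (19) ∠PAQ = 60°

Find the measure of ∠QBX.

Step 1: By the law of cosines on triangle BQX: BX² = 11² + 11² − 2·11·11·cos(150°) = 451.58, so BX ≈ 21.25.
Step 2: By the inverse law of cosines on triangle QBX: cos(∠QBX) = (11² + 21.25² − 11²) / (2·11·21.25) = 451.58/467.51 = 0.9659, so ∠QBX = 15°.

Therefore, the measure of angle ∠QBX = 15°.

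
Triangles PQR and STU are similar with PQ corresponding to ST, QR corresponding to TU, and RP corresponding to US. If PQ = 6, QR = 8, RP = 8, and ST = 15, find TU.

Since the triangles are similar, the ratio of corresponding sides is constant.
Scale factor k = ST / PQ = 15 / 6 = 5/2
TU = k * QR = 5/2 * 8 = 20

20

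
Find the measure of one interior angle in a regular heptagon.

Each interior angle of a regular n-gon is (n - 2) * 180 / n.
For n = 7: (7 - 2) * 180 / 7 = 900/7 = 900/7 degrees.

900/7 degrees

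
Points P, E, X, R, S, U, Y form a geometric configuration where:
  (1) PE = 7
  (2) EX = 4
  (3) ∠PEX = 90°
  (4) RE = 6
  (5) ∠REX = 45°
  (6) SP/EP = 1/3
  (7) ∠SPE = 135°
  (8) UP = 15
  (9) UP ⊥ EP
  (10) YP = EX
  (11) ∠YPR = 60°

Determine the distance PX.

Step 1: By the law of cosines on triangle PEX: PX² = 7² + 4² − 2·7·4·cos(90°) = 65, so PX = √65.

Therefore, the length of PX = √65.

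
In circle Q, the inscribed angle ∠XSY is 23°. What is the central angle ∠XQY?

Central angle = 2 × 23° = 46° (inscribed angle theorem).

46°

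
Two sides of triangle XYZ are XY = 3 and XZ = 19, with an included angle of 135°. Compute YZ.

By the law of cosines: YZ^2 = XY^2 + XZ^2 - 2*XY*XZ*cos(X)
YZ^2 = 3^2 + 19^2 - 2*3*19*cos(135°)
YZ^2 = 9 + 361 - 114*(-sqrt(2)/2)
YZ^2 = 57*sqrt(2) + 370
YZ = sqrt(57*sqrt(2) + 370)

sqrt(57*sqrt(2) + 370)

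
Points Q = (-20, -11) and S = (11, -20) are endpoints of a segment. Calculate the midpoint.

The midpoint is the average of the coordinates:
x: (-20 + 11)/2 = -9/2
y: (-11 + -20)/2 = -31/2
Midpoint = (-9/2, -31/2)

(-9/2, -31/2)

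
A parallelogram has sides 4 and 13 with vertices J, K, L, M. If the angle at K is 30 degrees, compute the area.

Area = 4 * 13 * sin(30°) = 52 * 1/2 = 26

26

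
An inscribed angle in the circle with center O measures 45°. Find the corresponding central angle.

By the inscribed angle theorem, the central angle is twice the inscribed angle.
Central angle = 2 × 45° = 90°

90°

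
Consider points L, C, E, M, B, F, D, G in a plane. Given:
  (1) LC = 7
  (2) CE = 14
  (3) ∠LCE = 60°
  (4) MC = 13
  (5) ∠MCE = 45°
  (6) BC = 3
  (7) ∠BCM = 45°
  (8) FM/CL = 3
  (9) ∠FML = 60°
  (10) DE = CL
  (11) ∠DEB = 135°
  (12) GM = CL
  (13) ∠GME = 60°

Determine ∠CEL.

Step 1: By the law of cosines on triangle ECL: EL² = 14² + 7² − 2·14·7·cos(60°) = 147, so EL = 7·√3.
Step 2: By the inverse law of cosines on triangle CEL: cos(∠CEL) = (14² + (7·√3)² − 7²) / (2·14·7·√3) = 294/339.48 = 0.866, so ∠CEL = 30°.

Therefore, the measure of angle ∠CEL = 30°.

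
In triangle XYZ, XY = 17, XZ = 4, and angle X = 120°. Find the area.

Area = (1/2)(17)(4) sin(120°) = (1/2)(17)(4)(sqrt(3)/2) = 17*sqrt(3)

17*sqrt(3)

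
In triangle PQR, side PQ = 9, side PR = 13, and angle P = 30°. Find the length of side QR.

Law of cosines: QR^2 = 9^2 + 13^2 - 2(9)(13)cos(30°) = 250 - 117*sqrt(3), so QR = sqrt(250 - 117*sqrt(3)).

sqrt(250 - 117*sqrt(3))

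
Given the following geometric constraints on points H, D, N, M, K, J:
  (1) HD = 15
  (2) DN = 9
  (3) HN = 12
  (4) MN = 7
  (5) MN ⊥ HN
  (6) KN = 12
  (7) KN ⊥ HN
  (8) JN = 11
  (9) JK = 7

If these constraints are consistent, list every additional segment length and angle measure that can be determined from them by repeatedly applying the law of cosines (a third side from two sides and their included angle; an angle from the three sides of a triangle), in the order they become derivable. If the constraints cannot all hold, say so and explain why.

The constraints are consistent. Derivable facts, in order:
After 1 step:
- HK = 12·√2
- HM = √193
- ∠DHN = 36.87°
- ∠DNH = 90°
- ∠HDN = 53.13°
- ∠JKN = 64.62°
- ∠JNK = 35.1°
- ∠KJN = 80.28°
After 2 steps:
- ∠HKN = 45°
- ∠HMN = 59.74°
- ∠KHN = 45°
- ∠MHN = 30.26°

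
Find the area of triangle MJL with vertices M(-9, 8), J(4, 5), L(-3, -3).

Using the Shoelace formula for a triangle:
Area = (1/2)|x0(y1 - y2) + x1(y2 - y0) + x2(y0 - y1)|
Area = (1/2)|-9(5 - -3) + 4(-3 - 8) + -3(8 - 5)|
Area = (1/2)|-72 + -44 + -9|
Area = (1/2)|-125|
Area = (1/2)(125)
Area = 125/2

125/2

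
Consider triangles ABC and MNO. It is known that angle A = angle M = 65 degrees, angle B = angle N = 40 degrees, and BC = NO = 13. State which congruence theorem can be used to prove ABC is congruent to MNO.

The given information provides:
angle A = angle M = 65 degrees, angle B = angle N = 40 degrees, and BC = NO = 13
This matches the AAS congruence theorem.
Two pairs of corresponding angles and a non-included side are equal (Angle-Angle-Side).

AAS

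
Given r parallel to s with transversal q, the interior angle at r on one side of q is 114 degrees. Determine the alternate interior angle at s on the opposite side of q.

Alternate interior angles lie on opposite sides of the transversal, between the parallel lines.
By the alternate interior angle theorem, they are equal: 114 degrees.

114 degrees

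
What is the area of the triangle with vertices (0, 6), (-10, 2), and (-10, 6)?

The Shoelace formula computes the area from vertex coordinates by summing cross products.
For vertices (0,6), (-10,2), (-10,6):
Signed sum = 0*2 - -10*6 + -10*6 - -10*2 + -10*6 - 0*6
= 60 + -40 + -60 = -40
Area = (1/2)|-40| = 20.

20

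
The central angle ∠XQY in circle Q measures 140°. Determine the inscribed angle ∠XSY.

By the inscribed angle theorem, the inscribed angle is half the central angle.
Inscribed angle = 140° / 2 = 70°

70°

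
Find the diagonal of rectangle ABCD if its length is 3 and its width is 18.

A rectangle's diagonal splits it into two right triangles, with the diagonal as the hypotenuse.
By the Pythagorean theorem, d^2 = 3^2 + 18^2 = 333.
Therefore d = sqrt(333) = 3*sqrt(37).

3*sqrt(37)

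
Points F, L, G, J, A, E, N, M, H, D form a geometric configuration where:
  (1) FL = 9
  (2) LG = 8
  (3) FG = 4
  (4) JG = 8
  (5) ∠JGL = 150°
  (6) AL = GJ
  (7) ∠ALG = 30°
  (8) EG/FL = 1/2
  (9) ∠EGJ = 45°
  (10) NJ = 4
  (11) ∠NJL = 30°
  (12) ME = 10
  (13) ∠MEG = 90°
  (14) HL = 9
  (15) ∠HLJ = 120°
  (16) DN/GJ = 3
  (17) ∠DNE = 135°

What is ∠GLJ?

Step 1: By the law of cosines on triangle LGJ: LJ² = 8² + 8² − 2·8·8·cos(150°) = 238.85, so LJ ≈ 15.45.
Step 2: By the inverse law of cosines on triangle GLJ: cos(∠GLJ) = (8² + 15.45² − 8²) / (2·8·15.45) = 238.85/247.28 = 0.9659, so ∠GLJ = 15°.

Therefore, the measure of angle ∠GLJ = 15°.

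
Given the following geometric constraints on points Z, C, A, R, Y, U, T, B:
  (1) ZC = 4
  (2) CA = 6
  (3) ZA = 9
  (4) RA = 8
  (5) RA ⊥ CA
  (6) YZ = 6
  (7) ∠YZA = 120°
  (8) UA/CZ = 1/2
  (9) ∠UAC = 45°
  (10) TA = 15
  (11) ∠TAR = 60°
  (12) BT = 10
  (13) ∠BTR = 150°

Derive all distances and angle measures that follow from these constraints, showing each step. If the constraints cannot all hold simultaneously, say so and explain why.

The constraints are consistent.

From the given relations:
  UA = 1/2·CZ = 1/2·4 = 2

Step 1: From CA = 6, AR = 8, and ∠CAR = 90°, by the law of cosines:
  CR² = CA² + AR² - 2·CA·AR·cos(90°) = 36 + 64 - 0 = 100
  CR = 10

Step 2: From CA = 6, AU = 2, and ∠CAU = 45°, by the law of cosines:
  CU² = CA² + AU² - 2·CA·AU·cos(45°) = 36 + 4 - 16.97 = 23.03
  CU ≈ 4.8

Step 3: From AZ = 9, ZY = 6, and ∠AZY = 120°, by the law of cosines:
  AY² = AZ² + ZY² - 2·AZ·ZY·cos(120°) = 81 + 36 + 54 = 171
  AY = 3·√19

Step 4: From RA = 8, AT = 15, and ∠RAT = 60°, by the law of cosines:
  RT² = RA² + AT² - 2·RA·AT·cos(60°) = 64 + 225 - 120 = 169
  RT = 13

Step 5: From ZA = 9, ZC = 4, AC = 6, by the inverse law of cosines:
  cos(∠AZC) = (ZA² + ZC² - AC²) / (2·ZA·ZC)
  ∠AZC = 32.09°

Step 6: From CA = 6, CZ = 4, AZ = 9, by the inverse law of cosines:
  cos(∠ACZ) = (CA² + CZ² - AZ²) / (2·CA·CZ)
  ∠ACZ = 127.17°

Step 7: From AC = 6, AZ = 9, CZ = 4, by the inverse law of cosines:
  cos(∠CAZ) = (AC² + AZ² - CZ²) / (2·AC·AZ)
  ∠CAZ = 20.74°

Step 8: From RT = 13, TB = 10, and ∠RTB = 150°, by the law of cosines:
  RB² = RT² + TB² - 2·RT·TB·cos(150°) = 169 + 100 + 225.2 = 494.2
  RB ≈ 22.23

Step 9: From CA = 6, CR = 10, AR = 8, by the inverse law of cosines:
  cos(∠ACR) = (CA² + CR² - AR²) / (2·CA·CR)
  ∠ACR = 53.13°

Step 10: From CA = 6, CU = 4.8, AU = 2, by the inverse law of cosines:
  cos(∠ACU) = (CA² + CU² - AU²) / (2·CA·CU)
  ∠ACU = 17.14°

Step 11: From AY = 3·√19, AZ = 9, YZ = 6, by the inverse law of cosines:
  cos(∠YAZ) = (AY² + AZ² - YZ²) / (2·AY·AZ)
  ∠YAZ = 23.41°

Step 12: From RA = 8, RC = 10, AC = 6, by the inverse law of cosines:
  cos(∠ARC) = (RA² + RC² - AC²) / (2·RA·RC)
  ∠ARC = 36.87°

Step 13: From RA = 8, RT = 13, AT = 15, by the inverse law of cosines:
  cos(∠ART) = (RA² + RT² - AT²) / (2·RA·RT)
  ∠ART = 87.8°

Step 14: From YA = 3·√19, YZ = 6, AZ = 9, by the inverse law of cosines:
  cos(∠AYZ) = (YA² + YZ² - AZ²) / (2·YA·YZ)
  ∠AYZ = 36.59°

Step 15: From UA = 2, UC = 4.8, AC = 6, by the inverse law of cosines:
  cos(∠AUC) = (UA² + UC² - AC²) / (2·UA·UC)
  ∠AUC = 117.86°

Step 16: From TA = 15, TR = 13, AR = 8, by the inverse law of cosines:
  cos(∠ATR) = (TA² + TR² - AR²) / (2·TA·TR)
  ∠ATR = 32.2°

Step 17: From RB = 22.23, RT = 13, BT = 10, by the inverse law of cosines:
  cos(∠BRT) = (RB² + RT² - BT²) / (2·RB·RT)
  ∠BRT = 13°

Step 18: From BR = 22.23, BT = 10, RT = 13, by the inverse law of cosines:
  cos(∠RBT) = (BR² + BT² - RT²) / (2·BR·BT)
  ∠RBT = 17°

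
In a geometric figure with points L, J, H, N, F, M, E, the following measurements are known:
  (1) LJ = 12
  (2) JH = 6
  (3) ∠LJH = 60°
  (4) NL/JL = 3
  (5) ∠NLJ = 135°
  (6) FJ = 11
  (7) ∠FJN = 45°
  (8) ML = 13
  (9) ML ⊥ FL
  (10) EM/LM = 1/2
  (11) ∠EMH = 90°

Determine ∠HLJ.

Step 1: By the law of cosines on triangle LJH: LH² = 12² + 6² − 2·12·6·cos(60°) = 108, so LH = 6·√3.
Step 2: By the inverse law of cosines on triangle HLJ: cos(∠HLJ) = ((6·√3)² + 12² − 6²) / (2·6·√3·12) = 216/249.42 = 0.866, so ∠HLJ = 30°.

Therefore, the measure of angle ∠HLJ = 30°.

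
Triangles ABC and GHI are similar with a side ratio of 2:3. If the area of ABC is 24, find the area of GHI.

For similar figures, the area ratio equals the square of the side ratio.
Side ratio (ABC to GHI) = 2:3, so area ratio = 2^2:3^2 = 4:9.
If the area of ABC is 24, then the area of GHI = 24 * (9/4) = 54.

54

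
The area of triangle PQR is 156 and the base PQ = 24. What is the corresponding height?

height = 2 * 156 / 24 = 13

13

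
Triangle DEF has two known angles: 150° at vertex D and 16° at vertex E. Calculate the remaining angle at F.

By the triangle angle sum property, the three interior angles of any triangle add up to 180°.
We know angle D = 150° and angle E = 16°, so their sum is 166°.
Therefore angle F = 180° - 166° = 14°.

14 degrees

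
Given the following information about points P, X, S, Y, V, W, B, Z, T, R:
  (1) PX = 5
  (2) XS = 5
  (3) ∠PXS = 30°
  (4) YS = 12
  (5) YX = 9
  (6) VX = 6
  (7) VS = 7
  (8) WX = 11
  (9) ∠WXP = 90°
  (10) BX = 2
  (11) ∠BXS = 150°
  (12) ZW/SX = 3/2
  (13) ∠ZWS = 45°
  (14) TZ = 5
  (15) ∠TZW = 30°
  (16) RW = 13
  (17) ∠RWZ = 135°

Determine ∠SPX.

Step 1: By the law of cosines on triangle PXS: PS² = 5² + 5² − 2·5·5·cos(30°) = 6.7, so PS ≈ 2.59.
Step 2: By the inverse law of cosines on triangle SPX: cos(∠SPX) = (2.59² + 5² − 5²) / (2·2.59·5) = 6.7/25.88 = 0.2588, so ∠SPX = 75°.

Therefore, the measure of angle ∠SPX = 75°.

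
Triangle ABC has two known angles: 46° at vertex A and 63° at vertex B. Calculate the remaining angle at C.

Let angle C = x. Then 46 + 63 + x = 180.
x = 180 - 109 = 71 degrees.

71 degrees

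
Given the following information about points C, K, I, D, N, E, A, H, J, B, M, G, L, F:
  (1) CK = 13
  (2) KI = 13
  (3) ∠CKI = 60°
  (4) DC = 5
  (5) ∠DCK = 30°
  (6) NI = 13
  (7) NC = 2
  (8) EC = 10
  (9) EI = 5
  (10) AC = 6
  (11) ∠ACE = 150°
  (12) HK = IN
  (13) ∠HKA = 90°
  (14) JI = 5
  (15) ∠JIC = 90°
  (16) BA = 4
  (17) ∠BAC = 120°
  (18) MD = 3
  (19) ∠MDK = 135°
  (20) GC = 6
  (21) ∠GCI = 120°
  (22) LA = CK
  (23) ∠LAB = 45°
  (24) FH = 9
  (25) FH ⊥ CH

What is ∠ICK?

Step 1: By the law of cosines on triangle CKI: CI² = 13² + 13² − 2·13·13·cos(60°) = 169, so CI = 13.
Step 2: By the inverse law of cosines on triangle ICK: cos(∠ICK) = (13² + 13² − 13²) / (2·13·13) = 169/338 = 0.5, so ∠ICK = 60°.

Therefore, the measure of angle ∠ICK = 60°.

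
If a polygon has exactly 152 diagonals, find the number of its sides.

Using d = n(n - 3)/2, we solve 152 = n(n - 3)/2.
So n(n - 3) = 304.
Testing n = 19: 19 * 16 = 304 = 304. Correct.
The polygon has 19 sides.

19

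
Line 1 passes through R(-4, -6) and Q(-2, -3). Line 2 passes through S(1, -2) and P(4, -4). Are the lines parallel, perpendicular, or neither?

Slope of line 1: m1 = (-3 - -6)/(-2 - -4) = 3/2 = 3/2
Slope of line 2: m2 = (-4 - -2)/(4 - 1) = -2/3 = -2/3
m1 * m2 = -1, so perpendicular.

Perpendicular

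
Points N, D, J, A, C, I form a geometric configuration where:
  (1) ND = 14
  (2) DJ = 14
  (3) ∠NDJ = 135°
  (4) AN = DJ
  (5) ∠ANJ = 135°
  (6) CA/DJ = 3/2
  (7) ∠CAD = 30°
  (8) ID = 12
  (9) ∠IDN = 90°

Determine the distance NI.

Step 1: By the law of cosines on triangle NDI: NI² = 14² + 12² − 2·14·12·cos(90°) = 340, so NI = 2·√85.

Therefore, the length of NI = 2·√85.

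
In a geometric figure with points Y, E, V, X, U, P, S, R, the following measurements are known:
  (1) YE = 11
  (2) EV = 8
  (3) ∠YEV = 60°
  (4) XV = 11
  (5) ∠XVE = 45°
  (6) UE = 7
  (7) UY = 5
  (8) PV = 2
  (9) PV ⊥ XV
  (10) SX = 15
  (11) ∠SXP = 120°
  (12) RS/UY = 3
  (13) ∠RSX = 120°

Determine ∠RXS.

From the given relations: RS = 3·UY = 3·5 = 15.
Step 1: By the law of cosines on triangle XSR: XR² = 15² + 15² − 2·15·15·cos(120°) = 675, so XR = 15·√3.
Step 2: By the inverse law of cosines on triangle RXS: cos(∠RXS) = ((15·√3)² + 15² − 15²) / (2·15·√3·15) = 675/779.42 = 0.866, so ∠RXS = 30°.

Therefore, the measure of angle ∠RXS = 30°.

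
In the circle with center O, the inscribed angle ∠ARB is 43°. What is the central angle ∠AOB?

By the inscribed angle theorem, the central angle is twice the inscribed angle.
Central angle = 2 × 43° = 86°

86°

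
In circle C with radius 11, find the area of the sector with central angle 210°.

Sector area = π(11²)(7/12) = 847*pi/12

847*pi/12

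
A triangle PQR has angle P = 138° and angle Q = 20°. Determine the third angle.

angle R = 180 - 138 - 20 = 22 degrees.

22 degrees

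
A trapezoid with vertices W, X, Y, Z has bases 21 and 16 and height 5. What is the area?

Area = (21 + 16) * 5 / 2 = 185 / 2 = 185/2

185/2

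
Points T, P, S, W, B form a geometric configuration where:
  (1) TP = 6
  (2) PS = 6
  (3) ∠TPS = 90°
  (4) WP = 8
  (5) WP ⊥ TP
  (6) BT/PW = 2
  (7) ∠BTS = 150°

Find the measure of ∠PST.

Step 1: By the law of cosines on triangle SPT: ST² = 6² + 6² − 2·6·6·cos(90°) = 72, so ST = 6·√2.
Step 2: By the inverse law of cosines on triangle PST: cos(∠PST) = (6² + (6·√2)² − 6²) / (2·6·6·√2) = 72/101.82 = 0.7071, so ∠PST = 45°.

Therefore, the measure of angle ∠PST = 45°.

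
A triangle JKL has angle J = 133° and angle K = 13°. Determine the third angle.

The interior angles sum to 180°: angle L = 180 - 133 - 13 = 34°.
The triangle is obtuse (angles 133°, 13°, 34°).

34 degrees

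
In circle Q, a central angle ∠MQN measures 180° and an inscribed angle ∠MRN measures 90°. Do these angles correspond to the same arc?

By the inscribed angle theorem, if both angles subtend the same arc, the inscribed angle must be half the central angle.
Half of 180° = 90°, which equals the given inscribed angle of 90°.
Therefore, yes, they correspond to the same arc.

Yes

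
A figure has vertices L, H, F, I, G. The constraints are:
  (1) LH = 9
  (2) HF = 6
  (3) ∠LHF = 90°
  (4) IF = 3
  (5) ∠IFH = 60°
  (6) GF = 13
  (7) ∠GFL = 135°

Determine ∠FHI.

Step 1: By the law of cosines on triangle HFI: HI² = 6² + 3² − 2·6·3·cos(60°) = 27, so HI = 3·√3.
Step 2: By the inverse law of cosines on triangle FHI: cos(∠FHI) = (6² + (3·√3)² − 3²) / (2·6·3·√3) = 54/62.35 = 0.866, so ∠FHI = 30°.

Therefore, the measure of angle ∠FHI = 30°.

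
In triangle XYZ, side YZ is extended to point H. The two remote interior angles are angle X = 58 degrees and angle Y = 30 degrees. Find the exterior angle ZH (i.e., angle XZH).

By the exterior angle theorem, an exterior angle of a triangle equals the sum of the two remote interior angles.
Exterior angle = angle X + angle Y
Exterior angle = 58 + 30 = 88 degrees

88 degrees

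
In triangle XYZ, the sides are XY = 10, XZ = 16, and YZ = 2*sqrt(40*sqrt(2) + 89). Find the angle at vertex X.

When all three sides of a triangle are known, the law of cosines can be rearranged to find any angle.
cos(C) = (a² + b² - c²) / (2ab) gives cos(X) = -sqrt(2)/2.
Taking the inverse cosine: X = 135°.

135°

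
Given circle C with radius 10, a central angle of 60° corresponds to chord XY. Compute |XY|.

Drop a perpendicular from the center to the chord, bisecting both the chord and the central angle.
Each half-chord = r sin(θ/2) = 10 sin(30°).
The full chord = 2 × 10 × sin(30°) = 10.

10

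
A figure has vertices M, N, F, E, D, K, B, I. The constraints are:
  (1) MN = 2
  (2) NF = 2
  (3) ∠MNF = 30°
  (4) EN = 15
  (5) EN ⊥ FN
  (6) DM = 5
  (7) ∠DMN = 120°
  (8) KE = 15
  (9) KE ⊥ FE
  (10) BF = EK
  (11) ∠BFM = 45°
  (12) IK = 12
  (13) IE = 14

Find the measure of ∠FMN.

Step 1: By the law of cosines on triangle MNF: MF² = 2² + 2² − 2·2·2·cos(30°) = 1.07, so MF ≈ 1.04.
Step 2: By the inverse law of cosines on triangle FMN: cos(∠FMN) = (1.04² + 2² − 2²) / (2·1.04·2) = 1.07/4.14 = 0.2588, so ∠FMN = 75°.

Therefore, the measure of angle ∠FMN = 75°.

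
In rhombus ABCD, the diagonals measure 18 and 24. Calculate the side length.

The diagonals of a rhombus bisect each other at right angles.
Half-diagonals: 18/2 = 9 and 24/2 = 12
side = sqrt(9^2 + 12^2)
side = sqrt(81 + 144)
side = sqrt(225) = 15

15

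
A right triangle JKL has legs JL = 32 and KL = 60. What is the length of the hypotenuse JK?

JK = sqrt(32^2 + 60^2) = sqrt(4624) = 68

68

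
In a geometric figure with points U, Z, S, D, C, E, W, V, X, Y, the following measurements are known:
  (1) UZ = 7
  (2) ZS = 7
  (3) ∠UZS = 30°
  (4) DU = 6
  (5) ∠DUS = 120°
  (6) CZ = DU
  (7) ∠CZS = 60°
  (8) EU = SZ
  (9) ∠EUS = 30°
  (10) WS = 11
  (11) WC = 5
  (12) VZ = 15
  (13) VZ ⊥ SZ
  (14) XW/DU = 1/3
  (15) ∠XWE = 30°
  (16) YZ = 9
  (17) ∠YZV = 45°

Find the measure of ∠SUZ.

Step 1: By the law of cosines on triangle UZS: US² = 7² + 7² − 2·7·7·cos(30°) = 13.13, so US ≈ 3.62.
Step 2: By the inverse law of cosines on triangle SUZ: cos(∠SUZ) = (3.62² + 7² − 7²) / (2·3.62·7) = 13.13/50.73 = 0.2588, so ∠SUZ = 75°.

Therefore, the measure of angle ∠SUZ = 75°.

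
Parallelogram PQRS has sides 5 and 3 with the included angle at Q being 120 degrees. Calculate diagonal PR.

Law of cosines: d^2 = 5^2 + 3^2 - 2(5)(3)cos(120°) = 49, so d = 7.

7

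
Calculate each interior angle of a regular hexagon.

Each interior angle of a regular n-gon is (n - 2) * 180 / n.
For n = 6: (6 - 2) * 180 / 6 = 720/6 = 120 degrees.

120 degrees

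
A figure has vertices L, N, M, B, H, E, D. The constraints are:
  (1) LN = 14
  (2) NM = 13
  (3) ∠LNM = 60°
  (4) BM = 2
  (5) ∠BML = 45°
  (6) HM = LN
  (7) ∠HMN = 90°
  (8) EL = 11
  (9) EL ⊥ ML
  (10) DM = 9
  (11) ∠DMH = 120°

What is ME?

Step 1: By the law of cosines on triangle LNM: LM² = 14² + 13² − 2·14·13·cos(60°) = 183, so LM = √183.
Step 2: By the law of cosines on triangle MLE: ME² = √183² + 11² − 2·√183·11·cos(90°) = 304, so ME = 4·√19.

Therefore, the length of ME = 4·√19.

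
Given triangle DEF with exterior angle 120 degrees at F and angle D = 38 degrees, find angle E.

angle E = 120 - 38 = 82 degrees (exterior angle theorem).

82 degrees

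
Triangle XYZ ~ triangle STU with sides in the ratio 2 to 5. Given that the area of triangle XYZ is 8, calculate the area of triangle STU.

The ratio of areas of similar triangles = (side ratio)^2.
Side ratio = 2:5, so area ratio = 4:25.
Area of STU / Area of XYZ = 25/4
Area of STU = 8 * 25/4 = 50

50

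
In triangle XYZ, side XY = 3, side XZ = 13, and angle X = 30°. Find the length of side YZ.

When two sides and the included angle are known, the law of cosines gives the third side.
c^2 = a^2 + b^2 - 2ab cos(C) generalizes the Pythagorean theorem to non-right triangles.
Here: YZ^2 = 9 + 169 - 78*(sqrt(3)/2) = 178 - 39*sqrt(3)
YZ = sqrt(178 - 39*sqrt(3))

sqrt(178 - 39*sqrt(3))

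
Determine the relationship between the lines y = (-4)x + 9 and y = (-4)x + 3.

Slope of line 1: m1 = -4
Slope of line 2: m2 = -4
m1 = m2, so the lines are parallel.

Parallel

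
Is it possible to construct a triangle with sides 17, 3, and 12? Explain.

No.
The triangle inequality is violated: 3 + 12 = 15 ≤ 17.
These lengths cannot form a triangle.

No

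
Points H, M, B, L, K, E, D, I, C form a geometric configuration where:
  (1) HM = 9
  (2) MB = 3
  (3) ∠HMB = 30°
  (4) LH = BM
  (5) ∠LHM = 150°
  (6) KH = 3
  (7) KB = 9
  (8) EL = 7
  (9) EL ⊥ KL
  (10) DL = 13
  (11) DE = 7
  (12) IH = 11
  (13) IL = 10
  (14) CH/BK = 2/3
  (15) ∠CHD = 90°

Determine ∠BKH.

Step 1: By the law of cosines on triangle BMH: BH² = 3² + 9² − 2·3·9·cos(30°) = 43.23, so BH ≈ 6.58.
Step 2: By the inverse law of cosines on triangle BKH: cos(∠BKH) = (9² + 3² − 6.58²) / (2·9·3) = 46.77/54 = 0.866, so ∠BKH = 30°.

Therefore, the measure of angle ∠BKH = 30°.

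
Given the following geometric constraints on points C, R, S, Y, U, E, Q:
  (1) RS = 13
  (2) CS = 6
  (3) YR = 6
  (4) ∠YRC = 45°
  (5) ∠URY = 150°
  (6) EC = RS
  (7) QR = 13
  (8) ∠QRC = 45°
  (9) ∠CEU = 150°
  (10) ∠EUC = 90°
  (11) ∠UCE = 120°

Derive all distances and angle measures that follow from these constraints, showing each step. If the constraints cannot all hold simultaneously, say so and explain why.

These constraints are not satisfiable: (9), (10) and (11) are the three interior angles of triangle CEU, which must sum to 180°, but 150° + 90° + 120° = 360°. No planar figure meets all of them, so nothing further can be derived.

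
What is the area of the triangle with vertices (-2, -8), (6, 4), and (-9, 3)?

Shoelace: Area = (1/2)|-2(4-3) + 6(3--8) + -9(-8-4)| = (1/2)(172) = 86

86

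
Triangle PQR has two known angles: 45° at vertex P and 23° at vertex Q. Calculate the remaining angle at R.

By the triangle angle sum property, the three interior angles of any triangle add up to 180°.
We know angle P = 45° and angle Q = 23°, so their sum is 68°.
Therefore angle R = 180° - 68° = 112°.

112 degrees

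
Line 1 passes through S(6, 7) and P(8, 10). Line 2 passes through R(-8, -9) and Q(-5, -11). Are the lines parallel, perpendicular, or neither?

Slope of line 1: m1 = (10 - 7)/(8 - 6) = 3/2 = 3/2
Slope of line 2: m2 = (-11 - -9)/(-5 - -8) = -2/3 = -2/3
m1 * m2 = (3/2) * (-2/3) = -1 = -1, so the lines are perpendicular.

Perpendicular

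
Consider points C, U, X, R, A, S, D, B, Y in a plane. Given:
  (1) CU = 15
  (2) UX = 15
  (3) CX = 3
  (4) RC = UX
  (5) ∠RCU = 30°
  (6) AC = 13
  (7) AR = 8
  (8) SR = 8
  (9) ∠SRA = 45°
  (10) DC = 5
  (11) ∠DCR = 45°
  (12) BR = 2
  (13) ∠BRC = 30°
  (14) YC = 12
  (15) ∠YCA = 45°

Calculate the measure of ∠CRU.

From the given relations: RC = UX = 15.
Step 1: By the law of cosines on triangle RCU: RU² = 15² + 15² − 2·15·15·cos(30°) = 60.29, so RU ≈ 7.76.
Step 2: By the inverse law of cosines on triangle CRU: cos(∠CRU) = (15² + 7.76² − 15²) / (2·15·7.76) = 60.29/232.94 = 0.2588, so ∠CRU = 75°.

Therefore, the measure of angle ∠CRU = 75°.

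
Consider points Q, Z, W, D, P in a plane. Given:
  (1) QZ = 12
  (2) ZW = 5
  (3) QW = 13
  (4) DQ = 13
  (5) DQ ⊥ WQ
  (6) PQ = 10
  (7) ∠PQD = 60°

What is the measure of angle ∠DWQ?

Step 1: By the law of cosines on triangle WQD: WD² = 13² + 13² − 2·13·13·cos(90°) = 338, so WD = 13·√2.
Step 2: By the inverse law of cosines on triangle DWQ: cos(∠DWQ) = ((13·√2)² + 13² − 13²) / (2·13·√2·13) = 338/478 = 0.7071, so ∠DWQ = 45°.

Therefore, the measure of angle ∠DWQ = 45°.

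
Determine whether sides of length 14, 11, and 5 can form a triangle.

Yes.
The triangle inequality requires that the sum of any two sides exceeds the third.
Here 5 + 11 = 16 > 14, so the condition is met.

Yes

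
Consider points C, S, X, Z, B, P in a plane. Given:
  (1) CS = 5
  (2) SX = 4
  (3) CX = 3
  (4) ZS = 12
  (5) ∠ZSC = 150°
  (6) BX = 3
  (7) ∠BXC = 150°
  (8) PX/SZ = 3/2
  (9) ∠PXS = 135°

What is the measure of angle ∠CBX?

Step 1: By the law of cosines on triangle BXC: BC² = 3² + 3² − 2·3·3·cos(150°) = 33.59, so BC ≈ 5.8.
Step 2: By the inverse law of cosines on triangle CBX: cos(∠CBX) = (5.8² + 3² − 3²) / (2·5.8·3) = 33.59/34.77 = 0.9659, so ∠CBX = 15°.

Therefore, the measure of angle ∠CBX = 15°.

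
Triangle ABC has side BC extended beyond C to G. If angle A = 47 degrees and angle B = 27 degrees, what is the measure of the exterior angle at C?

The interior angle at C is 180 - 47 - 27 = 106 degrees.
The exterior angle and interior angle at C are supplementary:
Exterior angle = 180 - 106 = 74 degrees.

74 degrees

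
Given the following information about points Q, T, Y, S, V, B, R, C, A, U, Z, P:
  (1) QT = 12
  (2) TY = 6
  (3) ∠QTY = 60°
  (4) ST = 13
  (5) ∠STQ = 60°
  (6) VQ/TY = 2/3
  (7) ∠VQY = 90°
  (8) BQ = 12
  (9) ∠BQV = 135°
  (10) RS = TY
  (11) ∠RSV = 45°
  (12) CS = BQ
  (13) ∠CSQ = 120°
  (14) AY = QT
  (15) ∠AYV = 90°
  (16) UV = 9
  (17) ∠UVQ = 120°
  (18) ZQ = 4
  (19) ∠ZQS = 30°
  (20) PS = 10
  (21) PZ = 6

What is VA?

From the given relations: VQ = 2/3·TY = 2/3·6 = 4; AY = QT = 12.
Step 1: By the law of cosines on triangle QTY: QY² = 12² + 6² − 2·12·6·cos(60°) = 108, so QY = 6·√3.
Step 2: By the law of cosines on triangle VQY: VY² = 4² + (6·√3)² − 2·4·6·√3·cos(90°) = 124, so VY = 2·√31.
Step 3: By the law of cosines on triangle VYA: VA² = (2·√31)² + 12² − 2·2·√31·12·cos(90°) = 268, so VA = 2·√67.

Therefore, the length of VA = 2·√67.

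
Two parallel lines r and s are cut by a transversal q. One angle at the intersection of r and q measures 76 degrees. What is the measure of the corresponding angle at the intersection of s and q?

When a transversal crosses parallel lines, angles in the same position at each intersection are called corresponding angles.
These are always equal, so the answer is 76 degrees.

76 degrees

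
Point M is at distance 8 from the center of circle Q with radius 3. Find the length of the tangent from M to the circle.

tangent = √(d² - r²) = √(8² - 3²) = √(64 - 9) = √55 = sqrt(55)

sqrt(55)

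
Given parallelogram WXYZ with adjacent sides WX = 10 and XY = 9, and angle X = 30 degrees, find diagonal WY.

Law of cosines: d^2 = 10^2 + 9^2 - 2(10)(9)cos(30°) = 181 - 90*sqrt(3), so d = sqrt(181 - 90*sqrt(3)).

sqrt(181 - 90*sqrt(3))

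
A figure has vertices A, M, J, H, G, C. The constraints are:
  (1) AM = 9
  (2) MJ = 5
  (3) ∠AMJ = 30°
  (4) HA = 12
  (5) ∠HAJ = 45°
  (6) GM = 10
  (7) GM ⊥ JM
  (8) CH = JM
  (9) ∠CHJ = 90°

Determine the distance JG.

Step 1: By the law of cosines on triangle JMG: JG² = 5² + 10² − 2·5·10·cos(90°) = 125, so JG = 5·√5.

Therefore, the length of JG = 5·√5.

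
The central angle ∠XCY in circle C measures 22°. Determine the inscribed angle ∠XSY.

By the inscribed angle theorem, the inscribed angle is half the central angle.
Inscribed angle = 22° / 2 = 11°

11°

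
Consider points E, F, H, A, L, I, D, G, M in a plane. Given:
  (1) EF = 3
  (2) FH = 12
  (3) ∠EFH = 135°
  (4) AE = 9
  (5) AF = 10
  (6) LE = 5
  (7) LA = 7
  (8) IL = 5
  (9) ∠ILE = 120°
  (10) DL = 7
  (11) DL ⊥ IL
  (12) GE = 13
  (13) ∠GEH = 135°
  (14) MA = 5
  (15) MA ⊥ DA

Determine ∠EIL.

Step 1: By the law of cosines on triangle ILE: IE² = 5² + 5² − 2·5·5·cos(120°) = 75, so IE = 5·√3.
Step 2: By the inverse law of cosines on triangle EIL: cos(∠EIL) = ((5·√3)² + 5² − 5²) / (2·5·√3·5) = 75/86.6 = 0.866, so ∠EIL = 30°.

Therefore, the measure of angle ∠EIL = 30°.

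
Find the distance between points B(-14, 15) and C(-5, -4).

d = sqrt((9)^2 + (-19)^2) = sqrt(442)

sqrt(442)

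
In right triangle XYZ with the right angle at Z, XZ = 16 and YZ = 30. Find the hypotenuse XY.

In a right triangle, the square of the hypotenuse equals the sum of the squares of the two legs.
The legs are 16 and 30, so the hypotenuse = sqrt(256 + 900) = sqrt(1156) = 34.

34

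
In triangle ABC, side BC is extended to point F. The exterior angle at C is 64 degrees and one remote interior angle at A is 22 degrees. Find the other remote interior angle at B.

The exterior angle theorem states that an exterior angle equals the sum of the two non-adjacent interior angles.
So 64 = 22 + angle B, which gives angle B = 64 - 22 = 42 degrees.

42 degrees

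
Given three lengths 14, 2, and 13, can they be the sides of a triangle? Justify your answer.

Sort the sides: 2, 13, 14.
It suffices to check that the sum of the two smallest exceeds the largest:
2 + 13 = 15 > 14. ✓
Yes, a valid triangle can be formed.

Yes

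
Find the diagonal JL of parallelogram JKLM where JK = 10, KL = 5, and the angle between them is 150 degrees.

The diagonal of a parallelogram can be found by treating two adjacent sides and the diagonal as a triangle.
Applying the law of cosines with sides 10, 5 and included angle 150°:
d^2 = 100 + 25 - 100*cos(150°) = 50*sqrt(3) + 125
d = 5*sqrt(2*sqrt(3) + 5)

5*sqrt(2*sqrt(3) + 5)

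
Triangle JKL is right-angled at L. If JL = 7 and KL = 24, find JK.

JK = sqrt(7^2 + 24^2) = sqrt(625) = 25

25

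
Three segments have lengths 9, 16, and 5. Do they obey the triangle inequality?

Check the triangle inequality: 9 + 5 = 14 ≤ 16.
Since the sum of two sides does not exceed the third, no triangle can be formed.

No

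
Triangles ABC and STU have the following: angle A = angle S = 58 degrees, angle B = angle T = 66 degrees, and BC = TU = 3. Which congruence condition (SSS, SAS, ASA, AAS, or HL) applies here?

The given information provides:
angle A = angle S = 58 degrees, angle B = angle T = 66 degrees, and BC = TU = 3
This matches the AAS congruence theorem.
Two pairs of corresponding angles and a non-included side are equal (Angle-Angle-Side).

AAS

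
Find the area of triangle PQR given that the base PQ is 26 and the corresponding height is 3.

Area = (1/2)(26)(3) = 39

39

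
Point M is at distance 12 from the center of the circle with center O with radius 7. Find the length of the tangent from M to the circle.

tangent = √(d² - r²) = √(12² - 7²) = √(144 - 49) = √95 = sqrt(95)

sqrt(95)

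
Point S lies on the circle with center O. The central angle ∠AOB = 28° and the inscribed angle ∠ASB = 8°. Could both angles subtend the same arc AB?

By the inscribed angle theorem, the inscribed angle for a central angle of 28° should be 28° / 2 = 14°.
The given inscribed angle is 8°, which does not equal 14°.
Therefore, no, they do not correspond to the same arc.

No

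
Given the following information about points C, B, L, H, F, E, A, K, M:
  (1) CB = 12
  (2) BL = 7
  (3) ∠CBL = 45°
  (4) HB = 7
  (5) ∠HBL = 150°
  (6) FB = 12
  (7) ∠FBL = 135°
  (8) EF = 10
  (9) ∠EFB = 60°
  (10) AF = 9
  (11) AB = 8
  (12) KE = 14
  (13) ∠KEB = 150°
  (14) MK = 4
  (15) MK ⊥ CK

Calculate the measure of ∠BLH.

Step 1: By the law of cosines on triangle LBH: LH² = 7² + 7² − 2·7·7·cos(150°) = 182.87, so LH ≈ 13.52.
Step 2: By the inverse law of cosines on triangle BLH: cos(∠BLH) = (7² + 13.52² − 7²) / (2·7·13.52) = 182.87/189.32 = 0.9659, so ∠BLH = 15°.

Therefore, the measure of angle ∠BLH = 15°.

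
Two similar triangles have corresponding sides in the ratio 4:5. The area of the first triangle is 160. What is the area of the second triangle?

Area ratio = (4/5)^2 = 16/25. Area of the second triangle = 160 * 25/16 = 250.

250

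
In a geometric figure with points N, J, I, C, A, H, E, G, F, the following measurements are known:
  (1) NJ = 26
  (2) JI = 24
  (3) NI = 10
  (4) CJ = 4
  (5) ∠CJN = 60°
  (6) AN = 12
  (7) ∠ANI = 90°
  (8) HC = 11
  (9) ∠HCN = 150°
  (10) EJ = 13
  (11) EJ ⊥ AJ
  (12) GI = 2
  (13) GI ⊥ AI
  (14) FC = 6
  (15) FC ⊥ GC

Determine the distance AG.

Step 1: By the law of cosines on triangle ANI: AI² = 12² + 10² − 2·12·10·cos(90°) = 244, so AI = 2·√61.
Step 2: By the law of cosines on triangle AIG: AG² = (2·√61)² + 2² − 2·2·√61·2·cos(90°) = 248, so AG = 2·√62.

Therefore, the length of AG = 2·√62.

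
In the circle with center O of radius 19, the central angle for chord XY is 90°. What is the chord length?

Chord = 2(19) sin(45°) = 19*sqrt(2)

19*sqrt(2)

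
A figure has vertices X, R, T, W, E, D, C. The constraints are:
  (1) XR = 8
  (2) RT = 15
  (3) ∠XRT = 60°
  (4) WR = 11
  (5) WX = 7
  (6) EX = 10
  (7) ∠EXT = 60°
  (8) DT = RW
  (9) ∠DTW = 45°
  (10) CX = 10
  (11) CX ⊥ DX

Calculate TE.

Step 1: By the law of cosines on triangle XRT: XT² = 8² + 15² − 2·8·15·cos(60°) = 169, so XT = 13.
Step 2: By the law of cosines on triangle TXE: TE² = 13² + 10² − 2·13·10·cos(60°) = 139, so TE = √139.

Therefore, the length of TE = √139.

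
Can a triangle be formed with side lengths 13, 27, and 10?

No.
The triangle inequality is violated: 13 + 10 = 23 ≤ 27.
These lengths cannot form a triangle.

No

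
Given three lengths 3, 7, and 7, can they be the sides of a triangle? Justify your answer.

Check all three triangle inequalities:
3 + 7 = 10 > 7 ✓
3 + 7 = 10 > 7 ✓
7 + 7 = 14 > 3 ✓
All conditions hold, so these sides form a valid triangle.

Yes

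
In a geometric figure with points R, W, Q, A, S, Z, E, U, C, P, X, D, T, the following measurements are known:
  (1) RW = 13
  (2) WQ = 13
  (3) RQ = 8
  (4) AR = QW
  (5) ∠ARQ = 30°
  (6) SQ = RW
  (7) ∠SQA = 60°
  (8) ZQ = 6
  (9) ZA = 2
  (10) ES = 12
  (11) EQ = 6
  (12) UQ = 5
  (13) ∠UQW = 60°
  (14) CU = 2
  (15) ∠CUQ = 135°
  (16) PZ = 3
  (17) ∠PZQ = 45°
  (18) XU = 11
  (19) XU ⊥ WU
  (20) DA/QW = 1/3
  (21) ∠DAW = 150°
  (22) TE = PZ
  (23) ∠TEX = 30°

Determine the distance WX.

Step 1: By the law of cosines on triangle UQW: UW² = 5² + 13² − 2·5·13·cos(60°) = 129, so UW = √129.
Step 2: By the law of cosines on triangle WUX: WX² = √129² + 11² − 2·√129·11·cos(90°) = 250, so WX = 5·√10.

Therefore, the length of WX = 5·√10.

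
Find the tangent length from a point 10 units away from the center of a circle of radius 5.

The tangent, radius, and line from the external point to the center form a right triangle.
The right angle is where the tangent meets the radius.
By the Pythagorean theorem: tangent² + 5² = 10²
tangent² = 100 - 25 = 75
tangent = 5*sqrt(3)

5*sqrt(3)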